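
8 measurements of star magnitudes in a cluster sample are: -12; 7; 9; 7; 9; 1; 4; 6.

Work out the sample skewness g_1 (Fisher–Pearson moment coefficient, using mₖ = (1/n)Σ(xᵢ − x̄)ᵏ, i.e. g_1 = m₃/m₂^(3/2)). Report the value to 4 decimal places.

x̄ = (-12 + 7 + 9 + 7 + 9 + 1 + 4 + 6) / 8 = 3.8750
deviations (xᵢ − x̄): -15.8750, 3.1250, 5.1250, 3.1250, 5.1250, -2.8750, 0.1250, 2.1250
Σ(xᵢ − x̄)² = 336.8750 ⇒ m₂ = 336.8750/8 = 42.10938
Σ(xᵢ − x̄)³ = -3684.6563 ⇒ m₃ = -3684.6563/8 = -460.58203
m₂^(3/2) = 42.10938^(1.5) = 273.25505
g_1 = m₃ / m₂^(3/2) = -460.58203 / 273.25505 ≈ -1.6855

-1.6855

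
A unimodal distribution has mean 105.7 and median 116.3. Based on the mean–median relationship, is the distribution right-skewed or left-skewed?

mean − median = 105.7 − 116.3 = -10.6
mean < median ⇒ the longer tail is on the left ⇒ left-skewed (negatively skewed).

left-skewed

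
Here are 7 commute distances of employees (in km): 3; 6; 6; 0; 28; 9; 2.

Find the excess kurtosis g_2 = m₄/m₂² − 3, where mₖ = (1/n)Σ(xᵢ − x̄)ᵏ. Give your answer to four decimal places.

1.2919

x̄ = 7.7143
Σ(xᵢ − x̄)² = 533.4286 ⇒ m₂ = 76.20408
Σ(xᵢ − x̄)⁴ = 174462.2682 ⇒ m₄ = 24923.18117
m₂² = 5807.06206
g_2 = m₄/m₂² − 3 = 4.29187 − 3 ≈ 1.2919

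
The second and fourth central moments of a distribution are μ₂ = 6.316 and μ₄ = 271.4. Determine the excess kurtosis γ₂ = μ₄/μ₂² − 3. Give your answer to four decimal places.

μ₂² = 6.316² = 39.89186
μ₄/μ₂² = 271.4 / 39.89186 = 6.80339
γ₂ = 6.80339 − 3 ≈ 3.8034

3.8034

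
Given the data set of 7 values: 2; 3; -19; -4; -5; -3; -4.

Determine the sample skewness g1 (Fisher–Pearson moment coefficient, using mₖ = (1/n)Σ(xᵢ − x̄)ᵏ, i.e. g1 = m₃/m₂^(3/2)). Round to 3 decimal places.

-1.227

x̄ = (2 + 3 - 19 - 4 - 5 - 3 - 4) / 7 = -4.2857
deviations (xᵢ − x̄): 6.2857, 7.2857, -14.7143, 0.2857, -0.7143, 1.2857, 0.2857
Σ(xᵢ − x̄)² = 311.4286 ⇒ m₂ = 311.4286/7 = 44.48980
Σ(xᵢ − x̄)³ = -2548.8980 ⇒ m₃ = -2548.8980/7 = -364.12828
m₂^(3/2) = 44.48980^(1.5) = 296.74993
g1 = m₃ / m₂^(3/2) = -364.12828 / 296.74993 ≈ -1.227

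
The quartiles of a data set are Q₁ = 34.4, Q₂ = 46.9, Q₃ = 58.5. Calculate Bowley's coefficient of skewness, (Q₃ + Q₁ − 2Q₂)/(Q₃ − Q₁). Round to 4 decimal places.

-0.0373

numerator: Q₃ + Q₁ − 2Q₂ = 58.5 + 34.4 − 2×46.9 = -0.9000
denominator: Q₃ − Q₁ = 58.5 − 34.4 = 24.1000
Bowley skewness = -0.9000 / 24.1000 ≈ -0.0373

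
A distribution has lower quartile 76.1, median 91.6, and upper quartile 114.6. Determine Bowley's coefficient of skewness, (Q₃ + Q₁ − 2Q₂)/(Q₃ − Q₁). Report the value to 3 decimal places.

0.195

numerator: Q₃ + Q₁ − 2Q₂ = 114.6 + 76.1 − 2×91.6 = 7.5000
denominator: Q₃ − Q₁ = 114.6 − 76.1 = 38.5000
Bowley skewness = 7.5000 / 38.5000 ≈ 0.195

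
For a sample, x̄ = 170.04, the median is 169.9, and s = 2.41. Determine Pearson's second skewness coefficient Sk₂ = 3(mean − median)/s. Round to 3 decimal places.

0.174

Sk₂ = 3(170.04 − 169.9) / 2.41 = 3 × 0.1400 / 2.41
    = 0.4200 / 2.41 ≈ 0.174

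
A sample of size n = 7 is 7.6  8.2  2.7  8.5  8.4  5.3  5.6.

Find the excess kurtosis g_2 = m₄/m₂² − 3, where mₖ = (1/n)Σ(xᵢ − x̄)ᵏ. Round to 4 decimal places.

-0.6514

x̄ = 6.6143
Σ(xᵢ − x̄)² = 28.3086 ⇒ m₂ = 4.04408
Σ(xᵢ − x̄)⁴ = 268.8741 ⇒ m₄ = 38.41059
m₂² = 16.35460
g_2 = m₄/m₂² − 3 = 2.34861 − 3 ≈ -0.6514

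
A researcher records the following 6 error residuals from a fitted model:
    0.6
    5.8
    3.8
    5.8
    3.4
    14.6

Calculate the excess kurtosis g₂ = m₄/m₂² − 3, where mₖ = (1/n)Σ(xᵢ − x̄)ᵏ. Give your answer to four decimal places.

x̄ = 5.6667
Σ(xᵢ − x̄)² = 114.1333 ⇒ m₂ = 19.02222
Σ(xᵢ − x̄)⁴ = 7066.2940 ⇒ m₄ = 1177.71567
m₂² = 361.84494
g₂ = m₄/m₂² − 3 = 3.25475 − 3 ≈ 0.2548

0.2548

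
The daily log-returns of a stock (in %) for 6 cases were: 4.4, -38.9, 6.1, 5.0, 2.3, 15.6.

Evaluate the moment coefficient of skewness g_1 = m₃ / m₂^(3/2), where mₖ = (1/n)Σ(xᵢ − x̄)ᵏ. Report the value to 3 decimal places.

-1.540

x̄ = (4.4 - 38.9 + 6.1 + 5.0 + 2.3 + 15.6) / 6 = -0.9167
deviations (xᵢ − x̄): 5.3167, -37.9833, 7.0167, 5.9167, 3.2167, 16.5167
Σ(xᵢ − x̄)² = 1838.3883 ⇒ m₂ = 1838.3883/6 = 306.39806
Σ(xᵢ − x̄)³ = -49557.9316 ⇒ m₃ = -49557.9316/6 = -8259.65526
m₂^(3/2) = 306.39806^(1.5) = 5363.26193
g_1 = m₃ / m₂^(3/2) = -8259.65526 / 5363.26193 ≈ -1.540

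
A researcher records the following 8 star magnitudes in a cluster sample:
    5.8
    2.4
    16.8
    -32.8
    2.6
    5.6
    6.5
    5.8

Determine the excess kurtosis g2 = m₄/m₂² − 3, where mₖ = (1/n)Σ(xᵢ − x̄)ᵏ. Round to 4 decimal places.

2.2277

x̄ = 1.5875
Σ(xᵢ − x̄)² = 1491.3287 ⇒ m₂ = 186.41609
Σ(xᵢ − x̄)⁴ = 1453334.7763 ⇒ m₄ = 181666.84703
m₂² = 34750.96001
g2 = m₄/m₂² − 3 = 5.22768 − 3 ≈ 2.2277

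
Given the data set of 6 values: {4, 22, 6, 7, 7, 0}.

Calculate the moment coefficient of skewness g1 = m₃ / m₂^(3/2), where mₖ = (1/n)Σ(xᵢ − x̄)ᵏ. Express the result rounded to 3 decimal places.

x̄ = (4 + 22 + 6 + 7 + 7 + 0) / 6 = 7.6667
deviations (xᵢ − x̄): -3.6667, 14.3333, -1.6667, -0.6667, -0.6667, -7.6667
Σ(xᵢ − x̄)² = 281.3333 ⇒ m₂ = 281.3333/6 = 46.88889
Σ(xᵢ − x̄)³ = 2439.5556 ⇒ m₃ = 2439.5556/6 = 406.59259
m₂^(3/2) = 46.88889^(1.5) = 321.07383
g1 = m₃ / m₂^(3/2) = 406.59259 / 321.07383 ≈ 1.266

1.266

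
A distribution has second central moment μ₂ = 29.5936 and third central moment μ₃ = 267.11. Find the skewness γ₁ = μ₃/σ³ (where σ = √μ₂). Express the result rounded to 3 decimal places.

1.659

σ = √μ₂ = √29.5936 = 5.44000
σ³ = μ₂^(3/2) = 160.98918
γ₁ = μ₃/σ³ = 267.11 / 160.98918 ≈ 1.659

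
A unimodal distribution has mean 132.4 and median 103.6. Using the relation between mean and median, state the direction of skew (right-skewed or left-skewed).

mean − median = 132.4 − 103.6 = 28.8
mean > median ⇒ the longer tail is on the right ⇒ right-skewed (positively skewed).

right-skewed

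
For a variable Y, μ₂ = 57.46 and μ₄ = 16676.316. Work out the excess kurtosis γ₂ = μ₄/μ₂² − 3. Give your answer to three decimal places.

2.051

μ₂² = 57.46² = 3301.65160
μ₄/μ₂² = 16676.316 / 3301.65160 = 5.05090
γ₂ = 5.05090 − 3 ≈ 2.051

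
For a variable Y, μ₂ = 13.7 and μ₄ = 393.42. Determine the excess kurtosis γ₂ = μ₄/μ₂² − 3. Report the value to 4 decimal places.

μ₂² = 13.7² = 187.69000
μ₄/μ₂² = 393.42 / 187.69000 = 2.09612
γ₂ = 2.09612 − 3 ≈ -0.9039

-0.9039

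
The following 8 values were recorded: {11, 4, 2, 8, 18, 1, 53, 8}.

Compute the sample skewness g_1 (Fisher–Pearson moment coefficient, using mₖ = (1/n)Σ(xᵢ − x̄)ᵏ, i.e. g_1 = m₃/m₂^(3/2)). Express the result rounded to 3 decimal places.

x̄ = (11 + 4 + 2 + 8 + 18 + 1 + 53 + 8) / 8 = 13.1250
deviations (xᵢ − x̄): -2.1250, -9.1250, -11.1250, -5.1250, 4.8750, -12.1250, 39.8750, -5.1250
Σ(xᵢ − x̄)² = 2024.8750 ⇒ m₂ = 2024.8750/8 = 253.10938
Σ(xᵢ − x̄)³ = 59319.6563 ⇒ m₃ = 59319.6563/8 = 7414.95703
m₂^(3/2) = 253.10938^(1.5) = 4026.82121
g_1 = m₃ / m₂^(3/2) = 7414.95703 / 4026.82121 ≈ 1.841

1.841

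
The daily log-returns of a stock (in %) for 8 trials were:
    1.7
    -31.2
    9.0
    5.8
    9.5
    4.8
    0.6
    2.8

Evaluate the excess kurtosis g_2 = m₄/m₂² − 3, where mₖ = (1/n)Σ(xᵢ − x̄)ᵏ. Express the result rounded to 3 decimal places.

x̄ = 0.3750
Σ(xᵢ − x̄)² = 1211.3350 ⇒ m₂ = 151.41687
Σ(xᵢ − x̄)⁴ = 1007724.7251 ⇒ m₄ = 125965.59064
m₂² = 22927.07003
g_2 = m₄/m₂² − 3 = 5.49419 − 3 ≈ 2.494

2.494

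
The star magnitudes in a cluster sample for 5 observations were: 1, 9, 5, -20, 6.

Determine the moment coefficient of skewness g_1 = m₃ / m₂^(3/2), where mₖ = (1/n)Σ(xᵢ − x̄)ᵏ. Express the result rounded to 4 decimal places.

-1.2828

x̄ = (1 + 9 + 5 - 20 + 6) / 5 = 0.2000
deviations (xᵢ − x̄): 0.8000, 8.8000, 4.8000, -20.2000, 5.8000
Σ(xᵢ − x̄)² = 542.8000 ⇒ m₂ = 542.8000/5 = 108.56000
Σ(xᵢ − x̄)³ = -7254.7200 ⇒ m₃ = -7254.7200/5 = -1450.94400
m₂^(3/2) = 108.56000^(1.5) = 1131.10977
g_1 = m₃ / m₂^(3/2) = -1450.94400 / 1131.10977 ≈ -1.2828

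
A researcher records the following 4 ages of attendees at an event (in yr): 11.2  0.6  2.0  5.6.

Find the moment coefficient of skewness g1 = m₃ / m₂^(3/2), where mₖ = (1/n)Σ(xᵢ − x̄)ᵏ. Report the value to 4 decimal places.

0.5700

x̄ = (11.2 + 0.6 + 2.0 + 5.6) / 4 = 4.8500
deviations (xᵢ − x̄): 6.3500, -4.2500, -2.8500, 0.7500
Σ(xᵢ − x̄)² = 67.0700 ⇒ m₂ = 67.0700/4 = 16.76750
Σ(xᵢ − x̄)³ = 156.5550 ⇒ m₃ = 156.5550/4 = 39.13875
m₂^(3/2) = 16.76750^(1.5) = 68.65979
g1 = m₃ / m₂^(3/2) = 39.13875 / 68.65979 ≈ 0.5700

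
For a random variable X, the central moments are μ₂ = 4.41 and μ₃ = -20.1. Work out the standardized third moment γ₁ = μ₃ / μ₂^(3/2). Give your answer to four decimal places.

σ = √μ₂ = √4.41 = 2.10000
σ³ = μ₂^(3/2) = 9.26100
γ₁ = μ₃/σ³ = -20.1 / 9.26100 ≈ -2.1704

-2.1704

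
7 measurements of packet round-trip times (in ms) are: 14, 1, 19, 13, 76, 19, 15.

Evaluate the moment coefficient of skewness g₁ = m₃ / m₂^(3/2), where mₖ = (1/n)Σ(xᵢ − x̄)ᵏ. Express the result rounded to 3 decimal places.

x̄ = (14 + 1 + 19 + 13 + 76 + 19 + 15) / 7 = 22.4286
deviations (xᵢ − x̄): -8.4286, -21.4286, -3.4286, -9.4286, 53.5714, -3.4286, -7.4286
Σ(xᵢ − x̄)² = 3567.7143 ⇒ m₂ = 3567.7143/7 = 509.67347
Σ(xᵢ − x̄)³ = 141977.3878 ⇒ m₃ = 141977.3878/7 = 20282.48397
m₂^(3/2) = 509.67347^(1.5) = 11506.36221
g₁ = m₃ / m₂^(3/2) = 20282.48397 / 11506.36221 ≈ 1.763

1.763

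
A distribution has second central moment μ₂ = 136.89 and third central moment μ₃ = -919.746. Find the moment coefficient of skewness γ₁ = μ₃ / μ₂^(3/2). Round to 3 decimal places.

σ = √μ₂ = √136.89 = 11.70000
σ³ = μ₂^(3/2) = 1601.61300
γ₁ = μ₃/σ³ = -919.746 / 1601.61300 ≈ -0.574

-0.574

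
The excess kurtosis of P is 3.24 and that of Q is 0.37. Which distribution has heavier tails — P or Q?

P

Higher excess kurtosis ⇒ heavier tails relative to the normal distribution.
3.24 vs 0.37: the larger is 3.24, so P has heavier tails.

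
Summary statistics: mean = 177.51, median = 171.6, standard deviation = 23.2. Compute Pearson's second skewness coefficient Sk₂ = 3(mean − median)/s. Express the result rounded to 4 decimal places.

0.7642

Sk₂ = 3(177.51 − 171.6) / 23.2 = 3 × 5.9100 / 23.2
    = 17.7300 / 23.2 ≈ 0.7642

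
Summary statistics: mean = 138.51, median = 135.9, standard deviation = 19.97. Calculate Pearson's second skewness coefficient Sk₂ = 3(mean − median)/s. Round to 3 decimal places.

0.392

Sk₂ = 3(138.51 − 135.9) / 19.97 = 3 × 2.6100 / 19.97
    = 7.8300 / 19.97 ≈ 0.392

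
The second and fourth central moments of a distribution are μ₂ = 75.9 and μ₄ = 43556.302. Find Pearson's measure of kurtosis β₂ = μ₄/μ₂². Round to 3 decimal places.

7.561

μ₂² = 75.9² = 5760.81000
μ₄/μ₂² = 43556.302 / 5760.81000 = 7.56079
β₂ ≈ 7.561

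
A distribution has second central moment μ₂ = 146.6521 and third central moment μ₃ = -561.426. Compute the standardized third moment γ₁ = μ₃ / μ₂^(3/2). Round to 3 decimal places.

-0.316

σ = √μ₂ = √146.6521 = 12.11000
σ³ = μ₂^(3/2) = 1775.95693
γ₁ = μ₃/σ³ = -561.426 / 1775.95693 ≈ -0.316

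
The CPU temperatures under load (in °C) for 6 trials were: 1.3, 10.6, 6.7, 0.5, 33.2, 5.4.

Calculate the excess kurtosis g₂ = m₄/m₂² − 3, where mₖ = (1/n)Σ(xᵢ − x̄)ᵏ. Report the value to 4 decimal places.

x̄ = 9.6167
Σ(xᵢ − x̄)² = 735.7083 ⇒ m₂ = 122.61806
Σ(xᵢ − x̄)⁴ = 321410.4656 ⇒ m₄ = 53568.41094
m₂² = 15035.18755
g₂ = m₄/m₂² − 3 = 3.56287 − 3 ≈ 0.5629

0.5629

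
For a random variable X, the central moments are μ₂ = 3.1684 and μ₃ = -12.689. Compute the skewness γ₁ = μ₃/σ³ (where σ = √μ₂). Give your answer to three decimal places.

-2.250

σ = √μ₂ = √3.1684 = 1.78000
σ³ = μ₂^(3/2) = 5.63975
γ₁ = μ₃/σ³ = -12.689 / 5.63975 ≈ -2.250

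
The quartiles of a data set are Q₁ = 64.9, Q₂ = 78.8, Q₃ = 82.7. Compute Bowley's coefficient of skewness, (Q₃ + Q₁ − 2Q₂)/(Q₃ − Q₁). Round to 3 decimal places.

numerator: Q₃ + Q₁ − 2Q₂ = 82.7 + 64.9 − 2×78.8 = -10.0000
denominator: Q₃ − Q₁ = 82.7 − 64.9 = 17.8000
Bowley skewness = -10.0000 / 17.8000 ≈ -0.562

-0.562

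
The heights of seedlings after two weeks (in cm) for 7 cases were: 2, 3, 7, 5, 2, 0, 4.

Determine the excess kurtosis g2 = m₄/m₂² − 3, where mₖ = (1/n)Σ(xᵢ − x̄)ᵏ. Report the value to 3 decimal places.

x̄ = 3.2857
Σ(xᵢ − x̄)² = 31.4286 ⇒ m₂ = 4.48980
Σ(xᵢ − x̄)⁴ = 321.2478 ⇒ m₄ = 45.89254
m₂² = 20.15827
g2 = m₄/m₂² − 3 = 2.27661 − 3 ≈ -0.723

-0.723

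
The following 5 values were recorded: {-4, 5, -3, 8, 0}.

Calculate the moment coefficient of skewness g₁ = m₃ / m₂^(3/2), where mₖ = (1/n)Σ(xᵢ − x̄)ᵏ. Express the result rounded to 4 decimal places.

0.3097

x̄ = (-4 + 5 - 3 + 8 + 0) / 5 = 1.2000
deviations (xᵢ − x̄): -5.2000, 3.8000, -4.2000, 6.8000, -1.2000
Σ(xᵢ − x̄)² = 106.8000 ⇒ m₂ = 106.8000/5 = 21.36000
Σ(xᵢ − x̄)³ = 152.8800 ⇒ m₃ = 152.8800/5 = 30.57600
m₂^(3/2) = 21.36000^(1.5) = 98.71926
g₁ = m₃ / m₂^(3/2) = 30.57600 / 98.71926 ≈ 0.3097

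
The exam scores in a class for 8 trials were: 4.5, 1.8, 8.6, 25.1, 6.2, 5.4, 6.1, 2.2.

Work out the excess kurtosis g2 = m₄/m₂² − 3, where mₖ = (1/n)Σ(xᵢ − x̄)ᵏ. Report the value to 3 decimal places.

x̄ = 7.4875
Σ(xᵢ − x̄)² = 388.6088 ⇒ m₂ = 48.57609
Σ(xᵢ − x̄)⁴ = 98158.7718 ⇒ m₄ = 12269.84647
m₂² = 2359.63688
g2 = m₄/m₂² − 3 = 5.19989 − 3 ≈ 2.200

2.200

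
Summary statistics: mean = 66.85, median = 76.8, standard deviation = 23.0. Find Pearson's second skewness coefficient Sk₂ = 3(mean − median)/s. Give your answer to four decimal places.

-1.2978

Sk₂ = 3(66.85 − 76.8) / 23.0 = 3 × -9.9500 / 23.0
    = -29.8500 / 23.0 ≈ -1.2978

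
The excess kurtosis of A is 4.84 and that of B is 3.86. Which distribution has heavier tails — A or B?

Higher excess kurtosis ⇒ heavier tails relative to the normal distribution.
4.84 vs 3.86: the larger is 4.84, so A has heavier tails.

A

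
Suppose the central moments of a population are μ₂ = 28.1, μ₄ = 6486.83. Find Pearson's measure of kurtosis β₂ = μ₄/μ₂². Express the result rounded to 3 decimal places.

8.215

μ₂² = 28.1² = 789.61000
μ₄/μ₂² = 6486.83 / 789.61000 = 8.21523
β₂ ≈ 8.215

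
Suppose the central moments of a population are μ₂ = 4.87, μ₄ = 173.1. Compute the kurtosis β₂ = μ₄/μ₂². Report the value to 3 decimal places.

μ₂² = 4.87² = 23.71690
μ₄/μ₂² = 173.1 / 23.71690 = 7.29859
β₂ ≈ 7.299

7.299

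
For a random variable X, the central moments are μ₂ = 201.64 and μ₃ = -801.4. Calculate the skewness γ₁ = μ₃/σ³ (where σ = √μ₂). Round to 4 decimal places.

σ = √μ₂ = √201.64 = 14.20000
σ³ = μ₂^(3/2) = 2863.28800
γ₁ = μ₃/σ³ = -801.4 / 2863.28800 ≈ -0.2799

-0.2799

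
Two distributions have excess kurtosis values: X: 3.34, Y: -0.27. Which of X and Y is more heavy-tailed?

X

Higher excess kurtosis ⇒ heavier tails relative to the normal distribution.
3.34 vs -0.27: the larger is 3.34, so X has heavier tails. (X is leptokurtic — heavier-than-normal tails; the other is platykurtic.)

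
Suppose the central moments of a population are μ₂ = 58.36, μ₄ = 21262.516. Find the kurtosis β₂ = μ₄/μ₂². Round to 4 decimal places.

μ₂² = 58.36² = 3405.88960
μ₄/μ₂² = 21262.516 / 3405.88960 = 6.24287
β₂ ≈ 6.2429

6.2429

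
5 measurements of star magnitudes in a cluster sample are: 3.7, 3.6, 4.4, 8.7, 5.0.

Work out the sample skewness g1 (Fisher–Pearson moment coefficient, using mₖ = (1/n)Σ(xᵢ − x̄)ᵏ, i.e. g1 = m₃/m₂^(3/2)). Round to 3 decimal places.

x̄ = (3.7 + 3.6 + 4.4 + 8.7 + 5.0) / 5 = 5.0800
deviations (xᵢ − x̄): -1.3800, -1.4800, -0.6800, 3.6200, -0.0800
Σ(xᵢ − x̄)² = 17.6680 ⇒ m₂ = 17.6680/5 = 3.53360
Σ(xᵢ − x̄)³ = 41.2531 ⇒ m₃ = 41.2531/5 = 8.25062
m₂^(3/2) = 3.53360^(1.5) = 6.64242
g1 = m₃ / m₂^(3/2) = 8.25062 / 6.64242 ≈ 1.242

1.242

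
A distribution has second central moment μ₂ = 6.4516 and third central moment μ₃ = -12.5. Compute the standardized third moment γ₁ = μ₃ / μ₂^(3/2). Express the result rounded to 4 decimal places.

-0.7628

σ = √μ₂ = √6.4516 = 2.54000
σ³ = μ₂^(3/2) = 16.38706
γ₁ = μ₃/σ³ = -12.5 / 16.38706 ≈ -0.7628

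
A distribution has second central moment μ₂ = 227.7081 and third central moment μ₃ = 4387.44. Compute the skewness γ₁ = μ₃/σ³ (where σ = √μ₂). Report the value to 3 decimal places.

1.277

σ = √μ₂ = √227.7081 = 15.09000
σ³ = μ₂^(3/2) = 3436.11523
γ₁ = μ₃/σ³ = 4387.44 / 3436.11523 ≈ 1.277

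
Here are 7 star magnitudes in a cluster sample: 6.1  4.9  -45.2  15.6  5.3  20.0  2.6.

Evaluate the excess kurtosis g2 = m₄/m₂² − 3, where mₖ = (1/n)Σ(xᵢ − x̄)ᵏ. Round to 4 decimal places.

x̄ = 1.3286
Σ(xᵢ − x̄)² = 2770.1143 ⇒ m₂ = 395.73061
Σ(xᵢ − x̄)⁴ = 4850779.2911 ⇒ m₄ = 692968.47015
m₂² = 156602.71747
g2 = m₄/m₂² − 3 = 4.42501 − 3 ≈ 1.4250

1.4250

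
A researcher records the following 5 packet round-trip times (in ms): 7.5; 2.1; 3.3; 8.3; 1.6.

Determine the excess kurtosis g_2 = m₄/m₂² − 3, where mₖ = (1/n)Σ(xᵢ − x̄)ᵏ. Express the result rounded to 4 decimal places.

x̄ = 4.5600
Σ(xᵢ − x̄)² = 39.0320 ⇒ m₂ = 7.80640
Σ(xᵢ − x̄)⁴ = 386.2727 ⇒ m₄ = 77.25455
m₂² = 60.93988
g_2 = m₄/m₂² − 3 = 1.26772 − 3 ≈ -1.7323

-1.7323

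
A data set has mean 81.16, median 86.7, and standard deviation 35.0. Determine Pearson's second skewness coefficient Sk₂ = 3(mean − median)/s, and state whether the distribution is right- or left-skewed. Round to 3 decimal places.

Sk₂ = 3(81.16 − 86.7) / 35.0 = 3 × -5.5400 / 35.0
    = -16.6200 / 35.0 ≈ -0.475
Sk₂ < 0 ⇒ mean < median ⇒ left-skewed (negative skew).

-0.475, left-skewed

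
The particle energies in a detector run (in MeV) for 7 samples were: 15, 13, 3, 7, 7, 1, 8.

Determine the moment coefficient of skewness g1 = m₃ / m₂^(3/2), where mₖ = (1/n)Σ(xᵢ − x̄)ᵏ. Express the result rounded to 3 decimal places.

x̄ = (15 + 13 + 3 + 7 + 7 + 1 + 8) / 7 = 7.7143
deviations (xᵢ − x̄): 7.2857, 5.2857, -4.7143, -0.7143, -0.7143, -6.7143, 0.2857
Σ(xᵢ − x̄)² = 149.4286 ⇒ m₂ = 149.4286/7 = 21.34694
Σ(xᵢ − x̄)³ = 126.2449 ⇒ m₃ = 126.2449/7 = 18.03499
m₂^(3/2) = 21.34694^(1.5) = 98.62872
g1 = m₃ / m₂^(3/2) = 18.03499 / 98.62872 ≈ 0.183

0.183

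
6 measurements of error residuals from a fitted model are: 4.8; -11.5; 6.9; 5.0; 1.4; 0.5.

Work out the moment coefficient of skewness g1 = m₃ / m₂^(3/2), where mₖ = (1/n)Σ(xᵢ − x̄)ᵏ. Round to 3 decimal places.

x̄ = (4.8 - 11.5 + 6.9 + 5.0 + 1.4 + 0.5) / 6 = 1.1833
deviations (xᵢ − x̄): 3.6167, -12.6833, 5.7167, 3.8167, 0.2167, -0.6833
Σ(xᵢ − x̄)² = 221.7083 ⇒ m₂ = 221.7083/6 = 36.95139
Σ(xᵢ − x̄)³ = -1750.9116 ⇒ m₃ = -1750.9116/6 = -291.81859
m₂^(3/2) = 36.95139^(1.5) = 224.61882
g1 = m₃ / m₂^(3/2) = -291.81859 / 224.61882 ≈ -1.299

-1.299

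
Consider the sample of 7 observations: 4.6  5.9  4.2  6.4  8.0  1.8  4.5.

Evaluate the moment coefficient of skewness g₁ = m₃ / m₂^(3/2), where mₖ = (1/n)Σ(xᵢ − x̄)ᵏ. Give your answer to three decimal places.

x̄ = (4.6 + 5.9 + 4.2 + 6.4 + 8.0 + 1.8 + 4.5) / 7 = 5.0571
deviations (xᵢ − x̄): -0.4571, 0.8429, -0.8571, 1.3429, 2.9429, -3.2571, -0.5571
Σ(xᵢ − x̄)² = 23.0371 ⇒ m₂ = 23.0371/7 = 3.29102
Σ(xᵢ − x̄)³ = -6.9465 ⇒ m₃ = -6.9465/7 = -0.99236
m₂^(3/2) = 3.29102^(1.5) = 5.97030
g₁ = m₃ / m₂^(3/2) = -0.99236 / 5.97030 ≈ -0.166

-0.166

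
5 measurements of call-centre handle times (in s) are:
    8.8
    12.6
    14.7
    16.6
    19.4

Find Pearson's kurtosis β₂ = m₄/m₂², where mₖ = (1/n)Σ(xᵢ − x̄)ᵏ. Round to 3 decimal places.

1.977

x̄ = 14.4200
Σ(xᵢ − x̄)² = 64.5280 ⇒ m₂ = 12.90560
Σ(xᵢ − x̄)⁴ = 1646.1976 ⇒ m₄ = 329.23952
m₂² = 166.55451
β₂ = m₄/m₂² = 329.23952 / 166.55451 ≈ 1.977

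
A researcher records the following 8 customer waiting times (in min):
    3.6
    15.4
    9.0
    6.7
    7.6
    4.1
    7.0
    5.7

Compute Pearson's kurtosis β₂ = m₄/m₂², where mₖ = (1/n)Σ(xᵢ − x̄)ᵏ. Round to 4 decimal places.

3.9142

x̄ = 7.3875
Σ(xᵢ − x̄)² = 95.4688 ⇒ m₂ = 11.93359
Σ(xᵢ − x̄)⁴ = 4459.3670 ⇒ m₄ = 557.42087
m₂² = 142.41066
β₂ = m₄/m₂² = 557.42087 / 142.41066 ≈ 3.9142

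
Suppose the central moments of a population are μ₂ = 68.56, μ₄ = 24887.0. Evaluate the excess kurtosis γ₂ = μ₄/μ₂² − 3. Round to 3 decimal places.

2.295

μ₂² = 68.56² = 4700.47360
μ₄/μ₂² = 24887.0 / 4700.47360 = 5.29457
γ₂ = 5.29457 − 3 ≈ 2.295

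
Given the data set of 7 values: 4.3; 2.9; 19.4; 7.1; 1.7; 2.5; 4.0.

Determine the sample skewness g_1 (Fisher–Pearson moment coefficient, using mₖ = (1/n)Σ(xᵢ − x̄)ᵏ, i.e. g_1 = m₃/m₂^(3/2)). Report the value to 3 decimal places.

1.731

x̄ = (4.3 + 2.9 + 19.4 + 7.1 + 1.7 + 2.5 + 4.0) / 7 = 5.9857
deviations (xᵢ − x̄): -1.6857, -3.0857, 13.4143, 1.1143, -4.2857, -3.4857, -1.9857
Σ(xᵢ − x̄)² = 228.0086 ⇒ m₂ = 228.0086/7 = 32.57265
Σ(xᵢ − x̄)³ = 2252.1208 ⇒ m₃ = 2252.1208/7 = 321.73155
m₂^(3/2) = 32.57265^(1.5) = 185.90013
g_1 = m₃ / m₂^(3/2) = 321.73155 / 185.90013 ≈ 1.731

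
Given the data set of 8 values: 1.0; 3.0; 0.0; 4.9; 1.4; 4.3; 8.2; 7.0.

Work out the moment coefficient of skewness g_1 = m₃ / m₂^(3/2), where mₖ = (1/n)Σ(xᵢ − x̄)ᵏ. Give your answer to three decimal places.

x̄ = (1.0 + 3.0 + 0.0 + 4.9 + 1.4 + 4.3 + 8.2 + 7.0) / 8 = 3.7250
deviations (xᵢ − x̄): -2.7250, -0.7250, -3.7250, 1.1750, -2.3250, 0.5750, 4.4750, 3.2750
Σ(xᵢ − x̄)² = 59.6950 ⇒ m₂ = 59.6950/8 = 7.46188
Σ(xᵢ − x̄)³ = 41.6827 ⇒ m₃ = 41.6827/8 = 5.21034
m₂^(3/2) = 7.46188^(1.5) = 20.38318
g_1 = m₃ / m₂^(3/2) = 5.21034 / 20.38318 ≈ 0.256

0.256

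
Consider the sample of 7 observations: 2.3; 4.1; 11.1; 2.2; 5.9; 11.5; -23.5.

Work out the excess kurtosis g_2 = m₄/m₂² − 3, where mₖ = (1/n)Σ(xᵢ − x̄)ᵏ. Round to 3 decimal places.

x̄ = 1.9429
Σ(xᵢ − x̄)² = 843.0371 ⇒ m₂ = 120.43388
Σ(xᵢ − x̄)⁴ = 434688.8110 ⇒ m₄ = 62098.40157
m₂² = 14504.31886
g_2 = m₄/m₂² − 3 = 4.28137 − 3 ≈ 1.281

1.281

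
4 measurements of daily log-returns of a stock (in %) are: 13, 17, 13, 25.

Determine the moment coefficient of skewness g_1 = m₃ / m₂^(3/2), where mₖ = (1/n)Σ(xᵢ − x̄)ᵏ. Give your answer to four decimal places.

0.8165

x̄ = (13 + 17 + 13 + 25) / 4 = 17.0000
deviations (xᵢ − x̄): -4.0000, 0.0000, -4.0000, 8.0000
Σ(xᵢ − x̄)² = 96.0000 ⇒ m₂ = 96.0000/4 = 24.00000
Σ(xᵢ − x̄)³ = 384.0000 ⇒ m₃ = 384.0000/4 = 96.00000
m₂^(3/2) = 24.00000^(1.5) = 117.57551
g_1 = m₃ / m₂^(3/2) = 96.00000 / 117.57551 ≈ 0.8165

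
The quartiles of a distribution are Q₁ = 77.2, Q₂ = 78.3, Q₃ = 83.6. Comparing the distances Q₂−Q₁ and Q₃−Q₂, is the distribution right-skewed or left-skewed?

Q₂ − Q₁ = 1.1;  Q₃ − Q₂ = 5.3
Q₃ − Q₂ > Q₂ − Q₁ ⇒ the upper half is more spread out ⇒ right-skewed.

right-skewed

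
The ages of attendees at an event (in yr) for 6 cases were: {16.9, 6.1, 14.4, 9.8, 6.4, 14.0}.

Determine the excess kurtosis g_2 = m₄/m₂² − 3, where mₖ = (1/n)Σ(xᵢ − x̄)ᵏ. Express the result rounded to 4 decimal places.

x̄ = 11.2667
Σ(xᵢ − x̄)² = 101.5533 ⇒ m₂ = 16.92556
Σ(xᵢ − x̄)⁴ = 2437.4548 ⇒ m₄ = 406.24246
m₂² = 286.47443
g_2 = m₄/m₂² − 3 = 1.41808 − 3 ≈ -1.5819

-1.5819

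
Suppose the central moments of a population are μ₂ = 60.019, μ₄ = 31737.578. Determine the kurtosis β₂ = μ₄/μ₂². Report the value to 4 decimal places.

μ₂² = 60.019² = 3602.28036
μ₄/μ₂² = 31737.578 / 3602.28036 = 8.81041
β₂ ≈ 8.8104

8.8104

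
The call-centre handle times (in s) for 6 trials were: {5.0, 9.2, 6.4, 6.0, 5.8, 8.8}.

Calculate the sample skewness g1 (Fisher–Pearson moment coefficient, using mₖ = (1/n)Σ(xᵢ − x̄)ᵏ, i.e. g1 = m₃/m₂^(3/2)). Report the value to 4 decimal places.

x̄ = (5.0 + 9.2 + 6.4 + 6.0 + 5.8 + 8.8) / 6 = 6.8667
deviations (xᵢ − x̄): -1.8667, 2.3333, -0.4667, -0.8667, -1.0667, 1.9333
Σ(xᵢ − x̄)² = 14.7733 ⇒ m₂ = 14.7733/6 = 2.46222
Σ(xᵢ − x̄)³ = 11.4596 ⇒ m₃ = 11.4596/6 = 1.90993
m₂^(3/2) = 2.46222^(1.5) = 3.86359
g1 = m₃ / m₂^(3/2) = 1.90993 / 3.86359 ≈ 0.4943

0.4943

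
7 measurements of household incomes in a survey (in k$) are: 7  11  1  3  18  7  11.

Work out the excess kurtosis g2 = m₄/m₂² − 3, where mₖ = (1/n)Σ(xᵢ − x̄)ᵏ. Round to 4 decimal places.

x̄ = 8.2857
Σ(xᵢ − x̄)² = 193.4286 ⇒ m₂ = 27.63265
Σ(xᵢ − x̄)⁴ = 12617.4519 ⇒ m₄ = 1802.49313
m₂² = 763.56352
g2 = m₄/m₂² − 3 = 2.36063 − 3 ≈ -0.6394

-0.6394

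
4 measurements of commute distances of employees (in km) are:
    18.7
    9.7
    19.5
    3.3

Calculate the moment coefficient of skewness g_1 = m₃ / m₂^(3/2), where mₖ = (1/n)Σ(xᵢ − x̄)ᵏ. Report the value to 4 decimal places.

x̄ = (18.7 + 9.7 + 19.5 + 3.3) / 4 = 12.8000
deviations (xᵢ − x̄): 5.9000, -3.1000, 6.7000, -9.5000
Σ(xᵢ − x̄)² = 179.5600 ⇒ m₂ = 179.5600/4 = 44.89000
Σ(xᵢ − x̄)³ = -381.0240 ⇒ m₃ = -381.0240/4 = -95.25600
m₂^(3/2) = 44.89000^(1.5) = 300.76300
g_1 = m₃ / m₂^(3/2) = -95.25600 / 300.76300 ≈ -0.3167

-0.3167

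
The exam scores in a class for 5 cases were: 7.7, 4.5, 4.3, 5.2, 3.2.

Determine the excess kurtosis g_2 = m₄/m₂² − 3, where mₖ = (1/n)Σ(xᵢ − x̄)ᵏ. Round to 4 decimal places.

-0.4566

x̄ = 4.9800
Σ(xᵢ − x̄)² = 11.3080 ⇒ m₂ = 2.26160
Σ(xᵢ − x̄)⁴ = 65.0443 ⇒ m₄ = 13.00886
m₂² = 5.11483
g_2 = m₄/m₂² − 3 = 2.54336 − 3 ≈ -0.4566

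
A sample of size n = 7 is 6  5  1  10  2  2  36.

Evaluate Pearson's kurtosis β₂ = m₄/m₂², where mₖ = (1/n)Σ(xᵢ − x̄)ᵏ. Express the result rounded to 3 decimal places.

4.591

x̄ = 8.8571
Σ(xᵢ − x̄)² = 916.8571 ⇒ m₂ = 130.97959
Σ(xᵢ − x̄)⁴ = 551300.7055 ⇒ m₄ = 78757.24365
m₂² = 17155.65348
β₂ = m₄/m₂² = 78757.24365 / 17155.65348 ≈ 4.591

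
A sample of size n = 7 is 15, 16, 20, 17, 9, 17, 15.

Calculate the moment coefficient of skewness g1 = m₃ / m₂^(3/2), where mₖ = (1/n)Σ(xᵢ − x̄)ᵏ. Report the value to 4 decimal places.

x̄ = (15 + 16 + 20 + 17 + 9 + 17 + 15) / 7 = 15.5714
deviations (xᵢ − x̄): -0.5714, 0.4286, 4.4286, 1.4286, -6.5714, 1.4286, -0.5714
Σ(xᵢ − x̄)² = 67.7143 ⇒ m₂ = 67.7143/7 = 9.67347
Σ(xᵢ − x̄)³ = -191.3878 ⇒ m₃ = -191.3878/7 = -27.34111
m₂^(3/2) = 9.67347^(1.5) = 30.08662
g1 = m₃ / m₂^(3/2) = -27.34111 / 30.08662 ≈ -0.9087

-0.9087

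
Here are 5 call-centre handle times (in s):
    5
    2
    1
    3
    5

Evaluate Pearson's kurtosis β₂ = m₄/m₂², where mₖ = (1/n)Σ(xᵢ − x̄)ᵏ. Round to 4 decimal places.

x̄ = 3.2000
Σ(xᵢ − x̄)² = 12.8000 ⇒ m₂ = 2.56000
Σ(xᵢ − x̄)⁴ = 46.4960 ⇒ m₄ = 9.29920
m₂² = 6.55360
β₂ = m₄/m₂² = 9.29920 / 6.55360 ≈ 1.4189

1.4189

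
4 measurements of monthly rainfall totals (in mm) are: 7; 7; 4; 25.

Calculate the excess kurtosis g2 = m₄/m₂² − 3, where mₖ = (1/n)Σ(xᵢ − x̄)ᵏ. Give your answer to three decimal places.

x̄ = 10.7500
Σ(xᵢ − x̄)² = 276.7500 ⇒ m₂ = 69.18750
Σ(xᵢ − x̄)⁴ = 43705.8281 ⇒ m₄ = 10926.45703
m₂² = 4786.91016
g2 = m₄/m₂² − 3 = 2.28257 − 3 ≈ -0.717

-0.717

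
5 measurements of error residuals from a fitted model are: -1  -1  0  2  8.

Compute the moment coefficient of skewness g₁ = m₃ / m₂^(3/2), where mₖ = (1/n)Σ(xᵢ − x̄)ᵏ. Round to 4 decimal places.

x̄ = (-1 - 1 + 0 + 2 + 8) / 5 = 1.6000
deviations (xᵢ − x̄): -2.6000, -2.6000, -1.6000, 0.4000, 6.4000
Σ(xᵢ − x̄)² = 57.2000 ⇒ m₂ = 57.2000/5 = 11.44000
Σ(xᵢ − x̄)³ = 222.9600 ⇒ m₃ = 222.9600/5 = 44.59200
m₂^(3/2) = 11.44000^(1.5) = 38.69359
g₁ = m₃ / m₂^(3/2) = 44.59200 / 38.69359 ≈ 1.1524

1.1524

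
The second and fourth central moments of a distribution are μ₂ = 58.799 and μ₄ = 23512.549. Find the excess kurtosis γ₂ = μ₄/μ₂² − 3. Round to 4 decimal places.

μ₂² = 58.799² = 3457.32240
μ₄/μ₂² = 23512.549 / 3457.32240 = 6.80080
γ₂ = 6.80080 − 3 ≈ 3.8008

3.8008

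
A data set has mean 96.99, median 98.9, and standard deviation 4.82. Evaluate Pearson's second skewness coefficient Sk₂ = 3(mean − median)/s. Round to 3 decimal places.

Sk₂ = 3(96.99 − 98.9) / 4.82 = 3 × -1.9100 / 4.82
    = -5.7300 / 4.82 ≈ -1.189

-1.189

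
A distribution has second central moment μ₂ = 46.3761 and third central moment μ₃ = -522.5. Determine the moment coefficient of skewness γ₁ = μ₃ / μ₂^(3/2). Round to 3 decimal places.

-1.654

σ = √μ₂ = √46.3761 = 6.81000
σ³ = μ₂^(3/2) = 315.82124
γ₁ = μ₃/σ³ = -522.5 / 315.82124 ≈ -1.654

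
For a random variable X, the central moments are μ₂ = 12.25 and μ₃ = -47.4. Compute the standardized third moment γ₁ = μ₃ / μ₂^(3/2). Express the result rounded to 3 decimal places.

σ = √μ₂ = √12.25 = 3.50000
σ³ = μ₂^(3/2) = 42.87500
γ₁ = μ₃/σ³ = -47.4 / 42.87500 ≈ -1.106

-1.106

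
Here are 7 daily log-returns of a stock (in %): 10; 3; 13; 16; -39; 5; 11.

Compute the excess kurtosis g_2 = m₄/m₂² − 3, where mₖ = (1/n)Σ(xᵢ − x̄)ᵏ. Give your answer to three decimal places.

x̄ = 2.7143
Σ(xᵢ − x̄)² = 2149.4286 ⇒ m₂ = 307.06122
Σ(xᵢ − x̄)⁴ = 3077790.9213 ⇒ m₄ = 439684.41733
m₂² = 94286.59559
g_2 = m₄/m₂² − 3 = 4.66328 − 3 ≈ 1.663

1.663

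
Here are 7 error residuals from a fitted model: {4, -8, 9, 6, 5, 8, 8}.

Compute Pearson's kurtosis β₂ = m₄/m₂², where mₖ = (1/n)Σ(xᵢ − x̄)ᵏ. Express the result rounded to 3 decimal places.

4.325

x̄ = 4.5714
Σ(xᵢ − x̄)² = 203.7143 ⇒ m₂ = 29.10204
Σ(xᵢ − x̄)⁴ = 25642.2099 ⇒ m₄ = 3663.17284
m₂² = 846.92878
β₂ = m₄/m₂² = 3663.17284 / 846.92878 ≈ 4.325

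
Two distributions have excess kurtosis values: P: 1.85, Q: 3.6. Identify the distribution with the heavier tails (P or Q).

Higher excess kurtosis ⇒ heavier tails relative to the normal distribution.
1.85 vs 3.6: the larger is 3.6, so Q has heavier tails.

Q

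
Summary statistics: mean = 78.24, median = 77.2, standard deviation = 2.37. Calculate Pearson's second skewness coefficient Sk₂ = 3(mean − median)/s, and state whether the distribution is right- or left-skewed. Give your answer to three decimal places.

Sk₂ = 3(78.24 − 77.2) / 2.37 = 3 × 1.0400 / 2.37
    = 3.1200 / 2.37 ≈ 1.316
Sk₂ > 0 ⇒ mean > median ⇒ right-skewed (positive skew).

1.316, right-skewed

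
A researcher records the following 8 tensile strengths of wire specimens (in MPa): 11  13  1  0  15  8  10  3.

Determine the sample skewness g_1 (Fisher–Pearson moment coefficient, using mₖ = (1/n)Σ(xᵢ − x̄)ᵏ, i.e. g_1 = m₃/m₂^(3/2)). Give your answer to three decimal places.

-0.190

x̄ = (11 + 13 + 1 + 0 + 15 + 8 + 10 + 3) / 8 = 7.6250
deviations (xᵢ − x̄): 3.3750, 5.3750, -6.6250, -7.6250, 7.3750, 0.3750, 2.3750, -4.6250
Σ(xᵢ − x̄)² = 223.8750 ⇒ m₂ = 223.8750/8 = 27.98438
Σ(xᵢ − x̄)³ = -224.7188 ⇒ m₃ = -224.7188/8 = -28.08984
m₂^(3/2) = 27.98438^(1.5) = 148.03807
g_1 = m₃ / m₂^(3/2) = -28.08984 / 148.03807 ≈ -0.190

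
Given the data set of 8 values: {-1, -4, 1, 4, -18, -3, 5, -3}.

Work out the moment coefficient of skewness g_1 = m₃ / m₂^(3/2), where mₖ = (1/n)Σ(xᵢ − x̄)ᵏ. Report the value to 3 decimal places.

-1.314

x̄ = (-1 - 4 + 1 + 4 - 18 - 3 + 5 - 3) / 8 = -2.3750
deviations (xᵢ − x̄): 1.3750, -1.6250, 3.3750, 6.3750, -15.6250, -0.6250, 7.3750, -0.6250
Σ(xᵢ − x̄)² = 355.8750 ⇒ m₂ = 355.8750/8 = 44.48438
Σ(xᵢ − x̄)³ = -3118.2188 ⇒ m₃ = -3118.2188/8 = -389.77734
m₂^(3/2) = 44.48438^(1.5) = 296.69569
g_1 = m₃ / m₂^(3/2) = -389.77734 / 296.69569 ≈ -1.314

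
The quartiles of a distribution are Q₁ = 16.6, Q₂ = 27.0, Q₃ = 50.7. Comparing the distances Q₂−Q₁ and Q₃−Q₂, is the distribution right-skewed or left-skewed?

Q₂ − Q₁ = 10.4;  Q₃ − Q₂ = 23.7
Q₃ − Q₂ > Q₂ − Q₁ ⇒ the upper half is more spread out ⇒ right-skewed.

right-skewed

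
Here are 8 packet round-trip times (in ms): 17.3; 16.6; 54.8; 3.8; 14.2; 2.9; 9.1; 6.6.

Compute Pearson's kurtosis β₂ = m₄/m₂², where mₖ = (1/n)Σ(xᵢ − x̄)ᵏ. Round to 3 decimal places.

x̄ = 15.6625
Σ(xᵢ − x̄)² = 1966.2387 ⇒ m₂ = 245.77984
Σ(xᵢ − x̄)⁴ = 2401183.9673 ⇒ m₄ = 300147.99592
m₂² = 60407.73159
β₂ = m₄/m₂² = 300147.99592 / 60407.73159 ≈ 4.969

4.969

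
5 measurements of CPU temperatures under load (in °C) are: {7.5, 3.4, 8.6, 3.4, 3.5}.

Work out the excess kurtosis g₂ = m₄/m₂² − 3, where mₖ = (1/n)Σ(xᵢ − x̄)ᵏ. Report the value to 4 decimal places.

x̄ = 5.2800
Σ(xᵢ − x̄)² = 26.1880 ⇒ m₂ = 5.23760
Σ(xᵢ − x̄)⁴ = 180.8052 ⇒ m₄ = 36.16103
m₂² = 27.43245
g₂ = m₄/m₂² − 3 = 1.31818 − 3 ≈ -1.6818

-1.6818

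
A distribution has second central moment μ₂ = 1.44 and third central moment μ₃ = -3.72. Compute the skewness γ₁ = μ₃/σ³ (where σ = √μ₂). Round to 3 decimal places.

σ = √μ₂ = √1.44 = 1.20000
σ³ = μ₂^(3/2) = 1.72800
γ₁ = μ₃/σ³ = -3.72 / 1.72800 ≈ -2.153

-2.153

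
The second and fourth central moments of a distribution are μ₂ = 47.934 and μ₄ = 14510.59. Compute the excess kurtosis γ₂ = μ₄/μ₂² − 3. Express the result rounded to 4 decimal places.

μ₂² = 47.934² = 2297.66836
μ₄/μ₂² = 14510.59 / 2297.66836 = 6.31535
γ₂ = 6.31535 − 3 ≈ 3.3154

3.3154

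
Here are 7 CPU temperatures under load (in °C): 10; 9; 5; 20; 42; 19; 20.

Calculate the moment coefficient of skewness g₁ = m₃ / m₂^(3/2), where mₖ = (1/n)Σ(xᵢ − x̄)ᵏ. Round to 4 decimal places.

x̄ = (10 + 9 + 5 + 20 + 42 + 19 + 20) / 7 = 17.8571
deviations (xᵢ − x̄): -7.8571, -8.8571, -12.8571, 2.1429, 24.1429, 1.1429, 2.1429
Σ(xᵢ − x̄)² = 898.8571 ⇒ m₂ = 898.8571/7 = 128.40816
Σ(xᵢ − x̄)³ = 10788.2449 ⇒ m₃ = 10788.2449/7 = 1541.17784
m₂^(3/2) = 128.40816^(1.5) = 1455.08697
g₁ = m₃ / m₂^(3/2) = 1541.17784 / 1455.08697 ≈ 1.0592

1.0592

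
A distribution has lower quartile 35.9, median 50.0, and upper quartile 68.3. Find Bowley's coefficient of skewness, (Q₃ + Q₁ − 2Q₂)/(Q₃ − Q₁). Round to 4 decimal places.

numerator: Q₃ + Q₁ − 2Q₂ = 68.3 + 35.9 − 2×50.0 = 4.2000
denominator: Q₃ − Q₁ = 68.3 − 35.9 = 32.4000
Bowley skewness = 4.2000 / 32.4000 ≈ 0.1296

0.1296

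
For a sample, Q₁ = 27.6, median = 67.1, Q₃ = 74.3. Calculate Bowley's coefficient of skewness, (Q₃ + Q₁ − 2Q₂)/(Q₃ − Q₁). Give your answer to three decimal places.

numerator: Q₃ + Q₁ − 2Q₂ = 74.3 + 27.6 − 2×67.1 = -32.3000
denominator: Q₃ − Q₁ = 74.3 − 27.6 = 46.7000
Bowley skewness = -32.3000 / 46.7000 ≈ -0.692

-0.692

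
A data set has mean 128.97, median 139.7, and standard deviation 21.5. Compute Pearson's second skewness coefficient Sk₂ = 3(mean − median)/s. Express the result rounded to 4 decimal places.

Sk₂ = 3(128.97 − 139.7) / 21.5 = 3 × -10.7300 / 21.5
    = -32.1900 / 21.5 ≈ -1.4972

-1.4972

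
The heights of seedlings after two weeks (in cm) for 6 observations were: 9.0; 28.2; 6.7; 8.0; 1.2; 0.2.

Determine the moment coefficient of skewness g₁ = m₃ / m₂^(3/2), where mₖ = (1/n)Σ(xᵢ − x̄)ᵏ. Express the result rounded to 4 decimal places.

1.2830

x̄ = (9.0 + 28.2 + 6.7 + 8.0 + 1.2 + 0.2) / 6 = 8.8833
deviations (xᵢ − x̄): 0.1167, 19.3167, -2.1833, -0.8833, -7.6833, -8.6833
Σ(xᵢ − x̄)² = 513.1283 ⇒ m₂ = 513.1283/6 = 85.52139
Σ(xᵢ − x̄)³ = 6088.3014 ⇒ m₃ = 6088.3014/6 = 1014.71691
m₂^(3/2) = 85.52139^(1.5) = 790.88278
g₁ = m₃ / m₂^(3/2) = 1014.71691 / 790.88278 ≈ 1.2830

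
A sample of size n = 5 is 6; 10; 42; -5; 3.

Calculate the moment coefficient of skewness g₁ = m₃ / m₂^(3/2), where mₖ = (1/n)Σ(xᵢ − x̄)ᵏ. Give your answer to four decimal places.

1.1489

x̄ = (6 + 10 + 42 - 5 + 3) / 5 = 11.2000
deviations (xᵢ − x̄): -5.2000, -1.2000, 30.8000, -16.2000, -8.2000
Σ(xᵢ − x̄)² = 1306.8000 ⇒ m₂ = 1306.8000/5 = 261.36000
Σ(xᵢ − x̄)³ = 24272.8800 ⇒ m₃ = 24272.8800/5 = 4854.57600
m₂^(3/2) = 261.36000^(1.5) = 4225.31102
g₁ = m₃ / m₂^(3/2) = 4854.57600 / 4225.31102 ≈ 1.1489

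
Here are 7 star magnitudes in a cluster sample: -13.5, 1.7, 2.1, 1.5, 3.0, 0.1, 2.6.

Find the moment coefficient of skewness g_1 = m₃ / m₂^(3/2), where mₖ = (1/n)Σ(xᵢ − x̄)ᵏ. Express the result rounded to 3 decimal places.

-1.938

x̄ = (-13.5 + 1.7 + 2.1 + 1.5 + 3.0 + 0.1 + 2.6) / 7 = -0.3571
deviations (xᵢ − x̄): -13.1429, 2.0571, 2.4571, 1.8571, 3.3571, 0.4571, 2.9571
Σ(xᵢ − x̄)² = 206.6771 ⇒ m₂ = 206.6771/7 = 29.52531
Σ(xᵢ − x̄)³ = -2176.4903 ⇒ m₃ = -2176.4903/7 = -310.92719
m₂^(3/2) = 29.52531^(1.5) = 160.43223
g_1 = m₃ / m₂^(3/2) = -310.92719 / 160.43223 ≈ -1.938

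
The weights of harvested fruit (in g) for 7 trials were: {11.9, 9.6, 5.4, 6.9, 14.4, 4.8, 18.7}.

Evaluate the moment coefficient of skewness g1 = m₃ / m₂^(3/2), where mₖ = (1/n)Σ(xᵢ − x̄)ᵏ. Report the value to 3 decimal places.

0.500

x̄ = (11.9 + 9.6 + 5.4 + 6.9 + 14.4 + 4.8 + 18.7) / 7 = 10.2429
deviations (xᵢ − x̄): 1.6571, -0.6429, -4.8429, -3.3429, 4.1571, -5.4429, 8.4571
Σ(xᵢ − x̄)² = 156.2171 ⇒ m₂ = 156.2171/7 = 22.31673
Σ(xᵢ − x̄)³ = 368.8314 ⇒ m₃ = 368.8314/7 = 52.69020
m₂^(3/2) = 22.31673^(1.5) = 105.42557
g1 = m₃ / m₂^(3/2) = 52.69020 / 105.42557 ≈ 0.500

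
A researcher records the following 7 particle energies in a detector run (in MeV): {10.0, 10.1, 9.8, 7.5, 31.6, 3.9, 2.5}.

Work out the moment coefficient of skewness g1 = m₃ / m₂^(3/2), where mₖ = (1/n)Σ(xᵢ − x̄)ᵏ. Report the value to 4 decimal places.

x̄ = (10.0 + 10.1 + 9.8 + 7.5 + 31.6 + 3.9 + 2.5) / 7 = 10.7714
deviations (xᵢ − x̄): -0.7714, -0.6714, -0.9714, -3.2714, 20.8286, -6.8714, -8.2714
Σ(xᵢ − x̄)² = 562.1543 ⇒ m₂ = 562.1543/7 = 80.30776
Σ(xᵢ − x̄)³ = 8109.0088 ⇒ m₃ = 8109.0088/7 = 1158.42983
m₂^(3/2) = 80.30776^(1.5) = 719.67469
g1 = m₃ / m₂^(3/2) = 1158.42983 / 719.67469 ≈ 1.6097

1.6097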